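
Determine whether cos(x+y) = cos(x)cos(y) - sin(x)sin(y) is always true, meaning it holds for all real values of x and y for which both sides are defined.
Claim: cos(x+y) = cos(x)cos(y) - sin(x)sin(y).
Reasoning: By Euler's formula e^(i(x+y)) = e^(ix)·e^(iy) = (cos x + i·sin x)(cos y + i·sin y). The real part of the left side is cos(x+y); the real part of the product is cos(x)cos(y) - sin(x)sin(y) (since i·i = -1).
So the two sides agree for all real values of x and y for which both sides are defined.

Conclusion: Yes, this is an identity.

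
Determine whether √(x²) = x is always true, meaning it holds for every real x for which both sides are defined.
Claim: √(x²) = x.
Test a specific point where both sides are defined: x = -1.
LHS = √(x²) ≈ 1.0000
RHS = x ≈ -1.0000
Since 1.0000 ≠ -1.0000, the equation fails at this point, so it cannot hold for every real x for which both sides are defined.
√(x²) = |x|, which differs from x whenever x < 0 (both sides are defined for every real x).

Conclusion: No, this is NOT an identity.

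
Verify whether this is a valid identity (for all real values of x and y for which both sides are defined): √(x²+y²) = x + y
Claim: √(x²+y²) = x + y.
Test a specific point where both sides are defined: x = 4, y = -1.
LHS = √(x²+y²) ≈ 4.1231
RHS = x + y ≈ 3.0000
Since 4.1231 ≠ 3.0000, the equation fails at this point, so it cannot hold for all real values of x and y for which both sides are defined.
(x+y)² = x² + 2xy + y², not x² + y², so the square root does not split this way.

Conclusion: No, this is NOT an identity.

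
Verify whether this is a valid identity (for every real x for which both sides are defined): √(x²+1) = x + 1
Claim: √(x²+1) = x + 1.
Test a specific point where both sides are defined: x = 1.
LHS = √(x²+1) ≈ 1.4142
RHS = x + 1 ≈ 2.0000
Since 1.4142 ≠ 2.0000, the equation fails at this point, so it cannot hold for every real x for which both sides are defined.
(x+1)² = x² + 2x + 1 ≠ x² + 1 unless x = 0.

Conclusion: No, this is NOT an identity.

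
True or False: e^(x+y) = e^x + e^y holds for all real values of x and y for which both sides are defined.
False.

Claim: e^(x+y) = e^x + e^y.
Test a specific point where both sides are defined: x = -2, y = 3/2.
LHS = e^(x+y) ≈ 0.6065
RHS = e^x + e^y ≈ 4.6170
Since 0.6065 ≠ 4.6170, the equation fails at this point, so it cannot hold for all real values of x and y for which both sides are defined.
The correct rule is e^(x+y) = e^x · e^y (a product, not a sum).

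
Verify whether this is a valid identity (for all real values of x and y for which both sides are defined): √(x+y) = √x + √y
Claim: √(x+y) = √x + √y.
Test a specific point where both sides are defined: x = 5, y = 5.
LHS = √(x+y) ≈ 3.1623
RHS = √x + √y ≈ 4.4721
Since 3.1623 ≠ 4.4721, the equation fails at this point, so it cannot hold for all real values of x and y for which both sides are defined.
Squaring the right side gives x + 2√(xy) + y, not x + y.

Conclusion: No, this is NOT an identity.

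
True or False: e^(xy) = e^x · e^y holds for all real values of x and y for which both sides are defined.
False.

Claim: e^(xy) = e^x · e^y.
Test a specific point where both sides are defined: x = -1, y = -1.
LHS = e^(xy) ≈ 2.7183
RHS = e^x · e^y ≈ 0.1353
Since 2.7183 ≠ 0.1353, the equation fails at this point, so it cannot hold for all real values of x and y for which both sides are defined.
e^x · e^y = e^(x+y), not e^(xy).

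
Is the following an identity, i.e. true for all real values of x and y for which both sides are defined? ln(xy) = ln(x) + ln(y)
Claim: ln(xy) = ln(x) + ln(y).
Reasoning: Both sides are simultaneously defined only when x, y > 0. Write x = e^p, y = e^q (p = ln x, q = ln y). Then xy = e^p · e^q = e^(p+q), so ln(xy) = p + q = ln(x) + ln(y).
So the two sides agree for all real values of x and y for which both sides are defined.

Conclusion: Yes, this is an identity.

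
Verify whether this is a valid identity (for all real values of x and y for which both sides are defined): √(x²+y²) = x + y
Claim: √(x²+y²) = x + y.
Test a specific point where both sides are defined: x = 4, y = 5.
LHS = √(x²+y²) ≈ 6.4031
RHS = x + y ≈ 9.0000
Since 6.4031 ≠ 9.0000, the equation fails at this point, so it cannot hold for all real values of x and y for which both sides are defined.
(x+y)² = x² + 2xy + y², not x² + y², so the square root does not split this way.

Conclusion: No, this is NOT an identity.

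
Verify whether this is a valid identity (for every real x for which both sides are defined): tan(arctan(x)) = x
Claim: tan(arctan(x)) = x.
Reasoning: For every real x, arctan(x) is by definition the angle in (-π/2, π/2) whose tangent equals x. Taking the tangent of that angle returns x.
So the two sides agree for every real x for which both sides are defined.

Conclusion: Yes, this is an identity.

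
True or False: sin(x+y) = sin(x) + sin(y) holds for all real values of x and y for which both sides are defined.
Claim: sin(x+y) = sin(x) + sin(y).
Test a specific point where both sides are defined: x = π/3, y = -π/2.
LHS = sin(x+y) ≈ -0.5000
RHS = sin(x) + sin(y) ≈ -0.1340
Since -0.5000 ≠ -0.1340, the equation fails at this point, so it cannot hold for all real values of x and y for which both sides are defined.
The correct expansion is sin(x+y) = sin(x)cos(y) + cos(x)sin(y); sine is not additive.

Conclusion: False.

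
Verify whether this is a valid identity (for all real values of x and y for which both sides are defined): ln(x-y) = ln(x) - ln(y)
Claim: ln(x-y) = ln(x) - ln(y).
Test a specific point where both sides are defined: x = 3/2, y = 1/2.
LHS = ln(x-y) ≈ 0.0000
RHS = ln(x) - ln(y) ≈ 1.0986
Since 0.0000 ≠ 1.0986, the equation fails at this point, so it cannot hold for all real values of x and y for which both sides are defined.
ln(x) - ln(y) = ln(x/y), not ln(x-y).

Conclusion: No, this is NOT an identity.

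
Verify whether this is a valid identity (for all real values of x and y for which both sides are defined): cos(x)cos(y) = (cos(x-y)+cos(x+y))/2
Claim: cos(x)cos(y) = (cos(x-y)+cos(x+y))/2.
Reasoning: cos(x-y) = cos(x)cos(y) + sin(x)sin(y) and cos(x+y) = cos(x)cos(y) - sin(x)sin(y). Adding, cos(x-y) + cos(x+y) = 2cos(x)cos(y); divide by 2.
So the two sides agree for all real values of x and y for which both sides are defined.

Conclusion: Yes, this is an identity.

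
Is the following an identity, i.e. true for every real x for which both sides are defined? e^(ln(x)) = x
Claim: e^(ln(x)) = x.
Reasoning: For x > 0, ln(x) is by definition the exponent p such that e^p = x. Raising e to that exponent therefore returns x: e^(ln x) = x.
So the two sides agree for every real x for which both sides are defined.

Conclusion: Yes, this is an identity.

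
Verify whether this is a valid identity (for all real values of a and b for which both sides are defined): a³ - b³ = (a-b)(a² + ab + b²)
Claim: a³ - b³ = (a-b)(a² + ab + b²).
Reasoning: Expand the right side: (a-b)(a² + ab + b²) = a³ + a²b + ab² - a²b - ab² - b³ = a³ - b³ (the middle terms cancel in pairs).
So the two sides agree for all real values of a and b for which both sides are defined.

Conclusion: Yes, this is an identity.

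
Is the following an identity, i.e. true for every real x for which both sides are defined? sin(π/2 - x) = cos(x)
Yes, this is an identity.

Claim: sin(π/2 - x) = cos(x).
Reasoning: Use sin(u - v) = sin(u)cos(v) - cos(u)sin(v) with u = π/2, v = x: sin(π/2)cos(x) - cos(π/2)sin(x) = 1·cos(x) - 0·sin(x) = cos(x).
So the two sides agree for every real x for which both sides are defined.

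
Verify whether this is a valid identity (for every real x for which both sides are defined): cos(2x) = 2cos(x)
Claim: cos(2x) = 2cos(x).
Test a specific point where both sides are defined: x = -π/4.
LHS = cos(2x) ≈ 0.0000
RHS = 2cos(x) ≈ 1.4142
Since 0.0000 ≠ 1.4142, the equation fails at this point, so it cannot hold for every real x for which both sides are defined.
The correct double-angle formula is cos(2x) = cos²x - sin²x.

Conclusion: No, this is NOT an identity.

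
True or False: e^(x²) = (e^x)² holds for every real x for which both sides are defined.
Claim: e^(x²) = (e^x)².
Test a specific point where both sides are defined: x = 3.
LHS = e^(x²) ≈ 8103.0839
RHS = (e^x)² ≈ 403.4288
Since 8103.0839 ≠ 403.4288, the equation fails at this point, so it cannot hold for every real x for which both sides are defined.
(e^x)² = e^(2x), and 2x ≠ x² in general.

Conclusion: False.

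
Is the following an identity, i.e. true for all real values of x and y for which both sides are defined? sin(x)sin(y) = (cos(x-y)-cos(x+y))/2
Claim: sin(x)sin(y) = (cos(x-y)-cos(x+y))/2.
Reasoning: cos(x-y) = cos(x)cos(y) + sin(x)sin(y) and cos(x+y) = cos(x)cos(y) - sin(x)sin(y). Subtracting, cos(x-y) - cos(x+y) = 2sin(x)sin(y); divide by 2.
So the two sides agree for all real values of x and y for which both sides are defined.

Conclusion: Yes, this is an identity.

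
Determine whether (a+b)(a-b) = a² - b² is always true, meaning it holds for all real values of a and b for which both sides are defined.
Yes, this is an identity.

Claim: (a+b)(a-b) = a² - b².
Reasoning: Expand: (a+b)(a-b) = a² - ab + ba - b² = a² - b² (the cross terms cancel).
So the two sides agree for all real values of a and b for which both sides are defined.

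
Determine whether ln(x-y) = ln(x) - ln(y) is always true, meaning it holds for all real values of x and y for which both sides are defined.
No, this is NOT an identity.

Claim: ln(x-y) = ln(x) - ln(y).
Test a specific point where both sides are defined: x = 4, y = 1.
LHS = ln(x-y) ≈ 1.0986
RHS = ln(x) - ln(y) ≈ 1.3863
Since 1.0986 ≠ 1.3863, the equation fails at this point, so it cannot hold for all real values of x and y for which both sides are defined.
ln(x) - ln(y) = ln(x/y), not ln(x-y).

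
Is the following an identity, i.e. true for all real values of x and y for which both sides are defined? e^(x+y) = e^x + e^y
Claim: e^(x+y) = e^x + e^y.
Test a specific point where both sides are defined: x = 2, y = 3.
LHS = e^(x+y) ≈ 148.4132
RHS = e^x + e^y ≈ 27.4746
Since 148.4132 ≠ 27.4746, the equation fails at this point, so it cannot hold for all real values of x and y for which both sides are defined.
The correct rule is e^(x+y) = e^x · e^y (a product, not a sum).

Conclusion: No, this is NOT an identity.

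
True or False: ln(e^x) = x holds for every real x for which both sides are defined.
True.

Claim: ln(e^x) = x.
Reasoning: ln is the inverse of the exponential: ln(e^x) asks for the exponent p with e^p = e^x, and since e^p is one-to-one that exponent is p = x.
So the two sides agree for every real x for which both sides are defined.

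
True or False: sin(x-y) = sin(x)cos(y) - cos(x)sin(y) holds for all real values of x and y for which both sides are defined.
True.

Claim: sin(x-y) = sin(x)cos(y) - cos(x)sin(y).
Reasoning: Replace y by -y in sin(x+y) = sin(x)cos(y) + cos(x)sin(y) and use cos(-y) = cos(y), sin(-y) = -sin(y): sin(x-y) = sin(x)cos(y) - cos(x)sin(y).
So the two sides agree for all real values of x and y for which both sides are defined.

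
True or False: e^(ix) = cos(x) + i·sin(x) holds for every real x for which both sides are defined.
True.

Claim: e^(ix) = cos(x) + i·sin(x).
Reasoning: Euler's formula. Expand e^(ix) = Σ (ix)^k / k!. Since i² = -1, the even-k terms are Σ (-1)^m x^(2m)/(2m)! = cos(x) and the odd-k terms are i · Σ (-1)^m x^(2m+1)/(2m+1)! = i·sin(x).
So the two sides agree for every real x for which both sides are defined.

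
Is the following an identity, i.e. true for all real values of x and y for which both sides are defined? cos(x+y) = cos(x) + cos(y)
No, this is NOT an identity.

Claim: cos(x+y) = cos(x) + cos(y).
Test a specific point where both sides are defined: x = 2π/3, y = π/2.
LHS = cos(x+y) ≈ -0.8660
RHS = cos(x) + cos(y) ≈ -0.5000
Since -0.8660 ≠ -0.5000, the equation fails at this point, so it cannot hold for all real values of x and y for which both sides are defined.
The correct expansion is cos(x+y) = cos(x)cos(y) - sin(x)sin(y); cosine is not additive.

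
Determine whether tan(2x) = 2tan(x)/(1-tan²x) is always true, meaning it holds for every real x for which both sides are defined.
Claim: tan(2x) = 2tan(x)/(1-tan²x).
Reasoning: tan(2x) = sin(2x)/cos(2x) = 2sin(x)cos(x) / (cos²x - sin²x). Divide numerator and denominator by cos²x: 2tan(x) / (1 - tan²x).
So the two sides agree for every real x for which both sides are defined.

Conclusion: Yes, this is an identity.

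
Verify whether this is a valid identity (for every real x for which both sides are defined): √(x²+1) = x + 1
No, this is NOT an identity.

Claim: √(x²+1) = x + 1.
Test a specific point where both sides are defined: x = 3/2.
LHS = √(x²+1) ≈ 1.8028
RHS = x + 1 ≈ 2.5000
Since 1.8028 ≠ 2.5000, the equation fails at this point, so it cannot hold for every real x for which both sides are defined.
(x+1)² = x² + 2x + 1 ≠ x² + 1 unless x = 0.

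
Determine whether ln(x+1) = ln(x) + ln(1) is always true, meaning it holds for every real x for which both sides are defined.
Claim: ln(x+1) = ln(x) + ln(1).
Test a specific point where both sides are defined: x = 5.
LHS = ln(x+1) ≈ 1.7918
RHS = ln(x) + ln(1) ≈ 1.6094
Since 1.7918 ≠ 1.6094, the equation fails at this point, so it cannot hold for every real x for which both sides are defined.
ln(1) = 0, so the right side is just ln(x), which differs from ln(x+1).

Conclusion: No, this is NOT an identity.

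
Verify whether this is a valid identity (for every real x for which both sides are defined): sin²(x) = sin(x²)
Claim: sin²(x) = sin(x²).
Test a specific point where both sides are defined: x = -π/6.
LHS = sin²(x) ≈ 0.2500
RHS = sin(x²) ≈ 0.2707
Since 0.2500 ≠ 0.2707, the equation fails at this point, so it cannot hold for every real x for which both sides are defined.
sin²(x) means (sin x)², squaring the output; sin(x²) squares the input. These are different functions.

Conclusion: No, this is NOT an identity.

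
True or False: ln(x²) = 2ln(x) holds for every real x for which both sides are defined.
Claim: ln(x²) = 2ln(x).
Reasoning: The right side requires x > 0. For x > 0, x² = (e^(ln x))² = e^(2ln x), so ln(x²) = 2ln(x). (For x < 0 the right side is undefined, so those values are outside the claim.)
So the two sides agree for every real x for which both sides are defined.

Conclusion: True.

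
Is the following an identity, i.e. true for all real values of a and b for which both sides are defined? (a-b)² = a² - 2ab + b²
Claim: (a-b)² = a² - 2ab + b².
Reasoning: Expand: (a-b)² = (a-b)(a-b) = a·a - a·b - b·a + b·b = a² - 2ab + b².
So the two sides agree for all real values of a and b for which both sides are defined.

Conclusion: Yes, this is an identity.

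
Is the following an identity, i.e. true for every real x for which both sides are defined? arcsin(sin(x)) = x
No, this is NOT an identity.

Claim: arcsin(sin(x)) = x.
Test a specific point where both sides are defined: x = 2π/3.
LHS = arcsin(sin(x)) ≈ 1.0472
RHS = x ≈ 2.0944
Since 1.0472 ≠ 2.0944, the equation fails at this point, so it cannot hold for every real x for which both sides are defined.
arcsin only returns values in [-π/2, π/2], so arcsin(sin(x)) = x holds only for x in that interval, not for all real x.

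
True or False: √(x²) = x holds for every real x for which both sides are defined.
False.

Claim: √(x²) = x.
Test a specific point where both sides are defined: x = -3.
LHS = √(x²) ≈ 3.0000
RHS = x ≈ -3.0000
Since 3.0000 ≠ -3.0000, the equation fails at this point, so it cannot hold for every real x for which both sides are defined.
√(x²) = |x|, which differs from x whenever x < 0 (both sides are defined for every real x).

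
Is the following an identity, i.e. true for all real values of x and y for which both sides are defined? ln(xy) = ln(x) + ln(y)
Claim: ln(xy) = ln(x) + ln(y).
Reasoning: Both sides are simultaneously defined only when x, y > 0. Write x = e^p, y = e^q (p = ln x, q = ln y). Then xy = e^p · e^q = e^(p+q), so ln(xy) = p + q = ln(x) + ln(y).
So the two sides agree for all real values of x and y for which both sides are defined.

Conclusion: Yes, this is an identity.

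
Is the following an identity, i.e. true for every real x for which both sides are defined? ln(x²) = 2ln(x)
Yes, this is an identity.

Claim: ln(x²) = 2ln(x).
Reasoning: The right side requires x > 0. For x > 0, x² = (e^(ln x))² = e^(2ln x), so ln(x²) = 2ln(x). (For x < 0 the right side is undefined, so those values are outside the claim.)
So the two sides agree for every real x for which both sides are defined.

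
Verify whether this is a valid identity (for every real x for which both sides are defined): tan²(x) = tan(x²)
No, this is NOT an identity.

Claim: tan²(x) = tan(x²).
Test a specific point where both sides are defined: x = π/3.
LHS = tan²(x) ≈ 3.0000
RHS = tan(x²) ≈ 1.9485
Since 3.0000 ≠ 1.9485, the equation fails at this point, so it cannot hold for every real x for which both sides are defined.
tan²(x) means (tan x)², squaring the output; tan(x²) squares the input. These are different functions.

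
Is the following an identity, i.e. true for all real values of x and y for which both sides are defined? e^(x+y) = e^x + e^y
Claim: e^(x+y) = e^x + e^y.
Test a specific point where both sides are defined: x = 2, y = -1.
LHS = e^(x+y) ≈ 2.7183
RHS = e^x + e^y ≈ 7.7569
Since 2.7183 ≠ 7.7569, the equation fails at this point, so it cannot hold for all real values of x and y for which both sides are defined.
The correct rule is e^(x+y) = e^x · e^y (a product, not a sum).

Conclusion: No, this is NOT an identity.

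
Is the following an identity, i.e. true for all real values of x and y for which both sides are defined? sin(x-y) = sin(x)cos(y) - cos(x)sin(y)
Yes, this is an identity.

Claim: sin(x-y) = sin(x)cos(y) - cos(x)sin(y).
Reasoning: Replace y by -y in sin(x+y) = sin(x)cos(y) + cos(x)sin(y) and use cos(-y) = cos(y), sin(-y) = -sin(y): sin(x-y) = sin(x)cos(y) - cos(x)sin(y).
So the two sides agree for all real values of x and y for which both sides are defined.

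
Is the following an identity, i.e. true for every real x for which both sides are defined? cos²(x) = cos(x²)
No, this is NOT an identity.

Claim: cos²(x) = cos(x²).
Test a specific point where both sides are defined: x = 3π/4.
LHS = cos²(x) ≈ 0.5000
RHS = cos(x²) ≈ 0.7442
Since 0.5000 ≠ 0.7442, the equation fails at this point, so it cannot hold for every real x for which both sides are defined.
cos²(x) means (cos x)², squaring the output; cos(x²) squares the input. These are different functions.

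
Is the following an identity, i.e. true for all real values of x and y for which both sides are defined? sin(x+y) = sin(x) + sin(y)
No, this is NOT an identity.

Claim: sin(x+y) = sin(x) + sin(y).
Test a specific point where both sides are defined: x = π/2, y = π/4.
LHS = sin(x+y) ≈ 0.7071
RHS = sin(x) + sin(y) ≈ 1.7071
Since 0.7071 ≠ 1.7071, the equation fails at this point, so it cannot hold for all real values of x and y for which both sides are defined.
The correct expansion is sin(x+y) = sin(x)cos(y) + cos(x)sin(y); sine is not additive.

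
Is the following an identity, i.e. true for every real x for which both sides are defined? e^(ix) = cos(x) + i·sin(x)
Yes, this is an identity.

Claim: e^(ix) = cos(x) + i·sin(x).
Reasoning: Euler's formula. Expand e^(ix) = Σ (ix)^k / k!. Since i² = -1, the even-k terms are Σ (-1)^m x^(2m)/(2m)! = cos(x) and the odd-k terms are i · Σ (-1)^m x^(2m+1)/(2m+1)! = i·sin(x).
So the two sides agree for every real x for which both sides are defined.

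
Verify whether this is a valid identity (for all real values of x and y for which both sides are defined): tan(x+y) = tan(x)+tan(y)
No, this is NOT an identity.

Claim: tan(x+y) = tan(x)+tan(y).
Test a specific point where both sides are defined: x = 2π/3, y = -π/4.
LHS = tan(x+y) ≈ 3.7321
RHS = tan(x)+tan(y) ≈ -2.7321
Since 3.7321 ≠ -2.7321, the equation fails at this point, so it cannot hold for all real values of x and y for which both sides are defined.
The correct formula is tan(x+y) = (tan(x) + tan(y))/(1 - tan(x)tan(y)).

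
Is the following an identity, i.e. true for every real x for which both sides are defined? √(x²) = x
Claim: √(x²) = x.
Test a specific point where both sides are defined: x = -1.
LHS = √(x²) ≈ 1.0000
RHS = x ≈ -1.0000
Since 1.0000 ≠ -1.0000, the equation fails at this point, so it cannot hold for every real x for which both sides are defined.
√(x²) = |x|, which differs from x whenever x < 0 (both sides are defined for every real x).

Conclusion: No, this is NOT an identity.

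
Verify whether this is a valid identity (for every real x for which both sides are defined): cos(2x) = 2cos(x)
No, this is NOT an identity.

Claim: cos(2x) = 2cos(x).
Test a specific point where both sides are defined: x = 2π/3.
LHS = cos(2x) ≈ -0.5000
RHS = 2cos(x) ≈ -1.0000
Since -0.5000 ≠ -1.0000, the equation fails at this point, so it cannot hold for every real x for which both sides are defined.
The correct double-angle formula is cos(2x) = cos²x - sin²x.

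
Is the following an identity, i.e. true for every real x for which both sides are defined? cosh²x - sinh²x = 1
Yes, this is an identity.

Claim: cosh²x - sinh²x = 1.
Reasoning: With cosh(x) = (e^x + e^-x)/2 and sinh(x) = (e^x - e^-x)/2: cosh²x = (e^(2x) + 2 + e^(-2x))/4 and sinh²x = (e^(2x) - 2 + e^(-2x))/4. Subtracting leaves 4/4 = 1.
So the two sides agree for every real x for which both sides are defined.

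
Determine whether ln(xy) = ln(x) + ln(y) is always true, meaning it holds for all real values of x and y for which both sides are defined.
Claim: ln(xy) = ln(x) + ln(y).
Reasoning: Both sides are simultaneously defined only when x, y > 0. Write x = e^p, y = e^q (p = ln x, q = ln y). Then xy = e^p · e^q = e^(p+q), so ln(xy) = p + q = ln(x) + ln(y).
So the two sides agree for all real values of x and y for which both sides are defined.

Conclusion: Yes, this is an identity.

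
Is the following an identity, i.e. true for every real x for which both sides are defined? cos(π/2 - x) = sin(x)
Yes, this is an identity.

Claim: cos(π/2 - x) = sin(x).
Reasoning: Use cos(u - v) = cos(u)cos(v) + sin(u)sin(v) with u = π/2, v = x: cos(π/2)cos(x) + sin(π/2)sin(x) = 0·cos(x) + 1·sin(x) = sin(x).
So the two sides agree for every real x for which both sides are defined.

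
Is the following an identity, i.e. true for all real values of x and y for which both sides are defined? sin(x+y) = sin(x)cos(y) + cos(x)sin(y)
Claim: sin(x+y) = sin(x)cos(y) + cos(x)sin(y).
Reasoning: By Euler's formula e^(i(x+y)) = e^(ix)·e^(iy) = (cos x + i·sin x)(cos y + i·sin y). The imaginary part of the left side is sin(x+y); the imaginary part of the product is sin(x)cos(y) + cos(x)sin(y).
So the two sides agree for all real values of x and y for which both sides are defined.

Conclusion: Yes, this is an identity.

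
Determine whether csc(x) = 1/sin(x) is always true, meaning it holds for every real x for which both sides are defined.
Claim: csc(x) = 1/sin(x).
Reasoning: csc(x) is by definition the reciprocal of sin(x), wherever sin(x) ≠ 0.
So the two sides agree for every real x for which both sides are defined.

Conclusion: Yes, this is an identity.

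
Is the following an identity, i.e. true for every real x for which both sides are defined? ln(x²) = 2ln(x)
Claim: ln(x²) = 2ln(x).
Reasoning: The right side requires x > 0. For x > 0, x² = (e^(ln x))² = e^(2ln x), so ln(x²) = 2ln(x). (For x < 0 the right side is undefined, so those values are outside the claim.)
So the two sides agree for every real x for which both sides are defined.

Conclusion: Yes, this is an identity.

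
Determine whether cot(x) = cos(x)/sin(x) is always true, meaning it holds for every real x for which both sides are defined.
Claim: cot(x) = cos(x)/sin(x).
Reasoning: cot(x) is defined as 1/tan(x) = 1/(sin(x)/cos(x)) = cos(x)/sin(x), wherever sin(x) ≠ 0.
So the two sides agree for every real x for which both sides are defined.

Conclusion: Yes, this is an identity.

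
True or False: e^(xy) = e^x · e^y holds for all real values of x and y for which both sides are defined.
False.

Claim: e^(xy) = e^x · e^y.
Test a specific point where both sides are defined: x = 5, y = -2.
LHS = e^(xy) ≈ 0.0000
RHS = e^x · e^y ≈ 20.0855
Since 0.0000 ≠ 20.0855, the equation fails at this point, so it cannot hold for all real values of x and y for which both sides are defined.
e^x · e^y = e^(x+y), not e^(xy).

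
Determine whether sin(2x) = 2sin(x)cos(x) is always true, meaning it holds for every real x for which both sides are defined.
Claim: sin(2x) = 2sin(x)cos(x).
Reasoning: Put y = x in the addition formula sin(x+y) = sin(x)cos(y) + cos(x)sin(y): sin(2x) = sin(x)cos(x) + cos(x)sin(x) = 2sin(x)cos(x).
So the two sides agree for every real x for which both sides are defined.

Conclusion: Yes, this is an identity.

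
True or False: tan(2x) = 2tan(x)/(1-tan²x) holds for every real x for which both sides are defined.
Claim: tan(2x) = 2tan(x)/(1-tan²x).
Reasoning: tan(2x) = sin(2x)/cos(2x) = 2sin(x)cos(x) / (cos²x - sin²x). Divide numerator and denominator by cos²x: 2tan(x) / (1 - tan²x).
So the two sides agree for every real x for which both sides are defined.

Conclusion: True.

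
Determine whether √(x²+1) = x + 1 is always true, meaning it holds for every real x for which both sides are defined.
Claim: √(x²+1) = x + 1.
Test a specific point where both sides are defined: x = -1.
LHS = √(x²+1) ≈ 1.4142
RHS = x + 1 ≈ 0.0000
Since 1.4142 ≠ 0.0000, the equation fails at this point, so it cannot hold for every real x for which both sides are defined.
(x+1)² = x² + 2x + 1 ≠ x² + 1 unless x = 0.

Conclusion: No, this is NOT an identity.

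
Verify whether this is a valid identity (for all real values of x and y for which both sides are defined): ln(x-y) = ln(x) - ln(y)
No, this is NOT an identity.

Claim: ln(x-y) = ln(x) - ln(y).
Test a specific point where both sides are defined: x = 3, y = 1/2.
LHS = ln(x-y) ≈ 0.9163
RHS = ln(x) - ln(y) ≈ 1.7918
Since 0.9163 ≠ 1.7918, the equation fails at this point, so it cannot hold for all real values of x and y for which both sides are defined.
ln(x) - ln(y) = ln(x/y), not ln(x-y).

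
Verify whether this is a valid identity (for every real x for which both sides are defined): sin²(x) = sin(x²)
No, this is NOT an identity.

Claim: sin²(x) = sin(x²).
Test a specific point where both sides are defined: x = π.
LHS = sin²(x) ≈ 0.0000
RHS = sin(x²) ≈ -0.4303
Since 0.0000 ≠ -0.4303, the equation fails at this point, so it cannot hold for every real x for which both sides are defined.
sin²(x) means (sin x)², squaring the output; sin(x²) squares the input. These are different functions.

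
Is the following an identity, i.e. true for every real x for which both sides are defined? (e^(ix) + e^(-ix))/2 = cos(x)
Yes, this is an identity.

Claim: (e^(ix) + e^(-ix))/2 = cos(x).
Reasoning: By Euler's formula e^(ix) = cos(x) + i·sin(x) and e^(-ix) = cos(x) - i·sin(x). Adding cancels the sine terms: e^(ix) + e^(-ix) = 2cos(x); divide by 2.
So the two sides agree for every real x for which both sides are defined.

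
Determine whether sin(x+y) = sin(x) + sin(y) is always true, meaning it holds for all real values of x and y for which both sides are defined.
No, this is NOT an identity.

Claim: sin(x+y) = sin(x) + sin(y).
Test a specific point where both sides are defined: x = -π/3, y = π.
LHS = sin(x+y) ≈ 0.8660
RHS = sin(x) + sin(y) ≈ -0.8660
Since 0.8660 ≠ -0.8660, the equation fails at this point, so it cannot hold for all real values of x and y for which both sides are defined.
The correct expansion is sin(x+y) = sin(x)cos(y) + cos(x)sin(y); sine is not additive.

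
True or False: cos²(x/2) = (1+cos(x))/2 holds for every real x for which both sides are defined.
Claim: cos²(x/2) = (1+cos(x))/2.
Reasoning: Use cos(2θ) = 2cos²θ - 1 with θ = x/2: cos(x) = 2cos²(x/2) - 1. Solving for cos²(x/2) gives (1 + cos(x))/2.
So the two sides agree for every real x for which both sides are defined.

Conclusion: True.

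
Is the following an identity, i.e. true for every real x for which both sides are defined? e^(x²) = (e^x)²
Claim: e^(x²) = (e^x)².
Test a specific point where both sides are defined: x = -3.
LHS = e^(x²) ≈ 8103.0839
RHS = (e^x)² ≈ 0.0025
Since 8103.0839 ≠ 0.0025, the equation fails at this point, so it cannot hold for every real x for which both sides are defined.
(e^x)² = e^(2x), and 2x ≠ x² in general.

Conclusion: No, this is NOT an identity.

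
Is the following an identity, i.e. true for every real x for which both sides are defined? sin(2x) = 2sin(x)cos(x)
Claim: sin(2x) = 2sin(x)cos(x).
Reasoning: Put y = x in the addition formula sin(x+y) = sin(x)cos(y) + cos(x)sin(y): sin(2x) = sin(x)cos(x) + cos(x)sin(x) = 2sin(x)cos(x).
So the two sides agree for every real x for which both sides are defined.

Conclusion: Yes, this is an identity.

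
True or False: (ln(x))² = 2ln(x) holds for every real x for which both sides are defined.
False.

Claim: (ln(x))² = 2ln(x).
Test a specific point where both sides are defined: x = 3.
LHS = (ln(x))² ≈ 1.2069
RHS = 2ln(x) ≈ 2.1972
Since 1.2069 ≠ 2.1972, the equation fails at this point, so it cannot hold for every real x for which both sides are defined.
2ln(x) equals ln(x²), which is not the same as (ln x)².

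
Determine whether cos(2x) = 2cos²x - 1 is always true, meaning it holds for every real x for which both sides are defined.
Claim: cos(2x) = 2cos²x - 1.
Reasoning: cos(2x) = cos²x - sin²x. Replace sin²x by 1 - cos²x: cos²x - (1 - cos²x) = 2cos²x - 1.
So the two sides agree for every real x for which both sides are defined.

Conclusion: Yes, this is an identity.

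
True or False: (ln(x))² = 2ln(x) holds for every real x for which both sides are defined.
False.

Claim: (ln(x))² = 2ln(x).
Test a specific point where both sides are defined: x = 5.
LHS = (ln(x))² ≈ 2.5903
RHS = 2ln(x) ≈ 3.2189
Since 2.5903 ≠ 3.2189, the equation fails at this point, so it cannot hold for every real x for which both sides are defined.
2ln(x) equals ln(x²), which is not the same as (ln x)².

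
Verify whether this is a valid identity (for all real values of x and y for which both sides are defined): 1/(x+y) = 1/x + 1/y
Claim: 1/(x+y) = 1/x + 1/y.
Test a specific point where both sides are defined: x = 1, y = 5.
LHS = 1/(x+y) ≈ 0.1667
RHS = 1/x + 1/y ≈ 1.2000
Since 0.1667 ≠ 1.2000, the equation fails at this point, so it cannot hold for all real values of x and y for which both sides are defined.
1/x + 1/y = (x+y)/(xy), which is not 1/(x+y).

Conclusion: No, this is NOT an identity.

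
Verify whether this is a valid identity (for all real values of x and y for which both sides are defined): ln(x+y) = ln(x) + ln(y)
Claim: ln(x+y) = ln(x) + ln(y).
Test a specific point where both sides are defined: x = 5, y = 3.
LHS = ln(x+y) ≈ 2.0794
RHS = ln(x) + ln(y) ≈ 2.7081
Since 2.0794 ≠ 2.7081, the equation fails at this point, so it cannot hold for all real values of x and y for which both sides are defined.
ln(x) + ln(y) = ln(xy), not ln(x+y).

Conclusion: No, this is NOT an identity.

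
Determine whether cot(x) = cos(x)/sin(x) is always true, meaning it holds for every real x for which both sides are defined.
Yes, this is an identity.

Claim: cot(x) = cos(x)/sin(x).
Reasoning: cot(x) is defined as 1/tan(x) = 1/(sin(x)/cos(x)) = cos(x)/sin(x), wherever sin(x) ≠ 0.
So the two sides agree for every real x for which both sides are defined.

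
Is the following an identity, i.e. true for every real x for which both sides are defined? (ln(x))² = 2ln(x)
No, this is NOT an identity.

Claim: (ln(x))² = 2ln(x).
Test a specific point where both sides are defined: x = 1/2.
LHS = (ln(x))² ≈ 0.4805
RHS = 2ln(x) ≈ -1.3863
Since 0.4805 ≠ -1.3863, the equation fails at this point, so it cannot hold for every real x for which both sides are defined.
2ln(x) equals ln(x²), which is not the same as (ln x)².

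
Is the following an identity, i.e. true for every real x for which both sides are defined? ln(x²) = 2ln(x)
Claim: ln(x²) = 2ln(x).
Reasoning: The right side requires x > 0. For x > 0, x² = (e^(ln x))² = e^(2ln x), so ln(x²) = 2ln(x). (For x < 0 the right side is undefined, so those values are outside the claim.)
So the two sides agree for every real x for which both sides are defined.

Conclusion: Yes, this is an identity.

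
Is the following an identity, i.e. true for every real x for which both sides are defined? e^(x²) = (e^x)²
No, this is NOT an identity.

Claim: e^(x²) = (e^x)².
Test a specific point where both sides are defined: x = -1.
LHS = e^(x²) ≈ 2.7183
RHS = (e^x)² ≈ 0.1353
Since 2.7183 ≠ 0.1353, the equation fails at this point, so it cannot hold for every real x for which both sides are defined.
(e^x)² = e^(2x), and 2x ≠ x² in general.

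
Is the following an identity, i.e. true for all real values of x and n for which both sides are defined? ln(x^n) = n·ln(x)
Claim: ln(x^n) = n·ln(x).
Reasoning: The right side requires x > 0. For x > 0, x^n = (e^(ln x))^n = e^(n·ln x), so taking ln of both sides gives ln(x^n) = n·ln(x).
So the two sides agree for all real values of x and n for which both sides are defined.

Conclusion: Yes, this is an identity.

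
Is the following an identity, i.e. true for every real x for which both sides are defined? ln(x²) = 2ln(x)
Claim: ln(x²) = 2ln(x).
Reasoning: The right side requires x > 0. For x > 0, x² = (e^(ln x))² = e^(2ln x), so ln(x²) = 2ln(x). (For x < 0 the right side is undefined, so those values are outside the claim.)
So the two sides agree for every real x for which both sides are defined.

Conclusion: Yes, this is an identity.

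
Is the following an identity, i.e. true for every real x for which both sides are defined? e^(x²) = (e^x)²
No, this is NOT an identity.

Claim: e^(x²) = (e^x)².
Test a specific point where both sides are defined: x = -3.
LHS = e^(x²) ≈ 8103.0839
RHS = (e^x)² ≈ 0.0025
Since 8103.0839 ≠ 0.0025, the equation fails at this point, so it cannot hold for every real x for which both sides are defined.
(e^x)² = e^(2x), and 2x ≠ x² in general.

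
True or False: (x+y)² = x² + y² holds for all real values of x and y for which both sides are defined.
False.

Claim: (x+y)² = x² + y².
Test a specific point where both sides are defined: x = 4, y = -1.
LHS = (x+y)² ≈ 9.0000
RHS = x² + y² ≈ 17.0000
Since 9.0000 ≠ 17.0000, the equation fails at this point, so it cannot hold for all real values of x and y for which both sides are defined.
The correct expansion is (x+y)² = x² + 2xy + y²; the cross term 2xy is missing.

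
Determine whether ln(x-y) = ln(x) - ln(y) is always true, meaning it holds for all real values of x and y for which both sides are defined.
No, this is NOT an identity.

Claim: ln(x-y) = ln(x) - ln(y).
Test a specific point where both sides are defined: x = 4, y = 1/2.
LHS = ln(x-y) ≈ 1.2528
RHS = ln(x) - ln(y) ≈ 2.0794
Since 1.2528 ≠ 2.0794, the equation fails at this point, so it cannot hold for all real values of x and y for which both sides are defined.
ln(x) - ln(y) = ln(x/y), not ln(x-y).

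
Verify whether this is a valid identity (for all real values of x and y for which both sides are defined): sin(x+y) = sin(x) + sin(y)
No, this is NOT an identity.

Claim: sin(x+y) = sin(x) + sin(y).
Test a specific point where both sides are defined: x = -π/3, y = π/4.
LHS = sin(x+y) ≈ -0.2588
RHS = sin(x) + sin(y) ≈ -0.1589
Since -0.2588 ≠ -0.1589, the equation fails at this point, so it cannot hold for all real values of x and y for which both sides are defined.
The correct expansion is sin(x+y) = sin(x)cos(y) + cos(x)sin(y); sine is not additive.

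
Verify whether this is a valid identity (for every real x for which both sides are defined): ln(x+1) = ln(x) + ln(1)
Claim: ln(x+1) = ln(x) + ln(1).
Test a specific point where both sides are defined: x = 5.
LHS = ln(x+1) ≈ 1.7918
RHS = ln(x) + ln(1) ≈ 1.6094
Since 1.7918 ≠ 1.6094, the equation fails at this point, so it cannot hold for every real x for which both sides are defined.
ln(1) = 0, so the right side is just ln(x), which differs from ln(x+1).

Conclusion: No, this is NOT an identity.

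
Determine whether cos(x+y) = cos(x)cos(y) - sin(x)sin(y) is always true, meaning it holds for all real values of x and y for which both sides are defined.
Yes, this is an identity.

Claim: cos(x+y) = cos(x)cos(y) - sin(x)sin(y).
Reasoning: By Euler's formula e^(i(x+y)) = e^(ix)·e^(iy) = (cos x + i·sin x)(cos y + i·sin y). The real part of the left side is cos(x+y); the real part of the product is cos(x)cos(y) - sin(x)sin(y) (since i·i = -1).
So the two sides agree for all real values of x and y for which both sides are defined.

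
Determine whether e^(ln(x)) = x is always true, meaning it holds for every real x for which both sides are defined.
Yes, this is an identity.

Claim: e^(ln(x)) = x.
Reasoning: For x > 0, ln(x) is by definition the exponent p such that e^p = x. Raising e to that exponent therefore returns x: e^(ln x) = x.
So the two sides agree for every real x for which both sides are defined.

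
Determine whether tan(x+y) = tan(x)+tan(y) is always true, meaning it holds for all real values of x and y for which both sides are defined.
Claim: tan(x+y) = tan(x)+tan(y).
Test a specific point where both sides are defined: x = 2π/3, y = -π/4.
LHS = tan(x+y) ≈ 3.7321
RHS = tan(x)+tan(y) ≈ -2.7321
Since 3.7321 ≠ -2.7321, the equation fails at this point, so it cannot hold for all real values of x and y for which both sides are defined.
The correct formula is tan(x+y) = (tan(x) + tan(y))/(1 - tan(x)tan(y)).

Conclusion: No, this is NOT an identity.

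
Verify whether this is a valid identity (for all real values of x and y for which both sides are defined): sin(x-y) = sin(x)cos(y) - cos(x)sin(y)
Yes, this is an identity.

Claim: sin(x-y) = sin(x)cos(y) - cos(x)sin(y).
Reasoning: Replace y by -y in sin(x+y) = sin(x)cos(y) + cos(x)sin(y) and use cos(-y) = cos(y), sin(-y) = -sin(y): sin(x-y) = sin(x)cos(y) - cos(x)sin(y).
So the two sides agree for all real values of x and y for which both sides are defined.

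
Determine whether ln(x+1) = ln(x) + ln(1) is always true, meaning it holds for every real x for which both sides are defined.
No, this is NOT an identity.

Claim: ln(x+1) = ln(x) + ln(1).
Test a specific point where both sides are defined: x = 3/2.
LHS = ln(x+1) ≈ 0.9163
RHS = ln(x) + ln(1) ≈ 0.4055
Since 0.9163 ≠ 0.4055, the equation fails at this point, so it cannot hold for every real x for which both sides are defined.
ln(1) = 0, so the right side is just ln(x), which differs from ln(x+1).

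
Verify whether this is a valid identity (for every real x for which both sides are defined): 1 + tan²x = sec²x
Yes, this is an identity.

Claim: 1 + tan²x = sec²x.
Reasoning: Start from sin²x + cos²x = 1 and divide every term by cos²x (allowed wherever tan x and sec x are defined): tan²x + 1 = 1/cos²x = sec²x.
So the two sides agree for every real x for which both sides are defined.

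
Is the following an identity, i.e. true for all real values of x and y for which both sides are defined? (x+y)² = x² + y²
Claim: (x+y)² = x² + y².
Test a specific point where both sides are defined: x = -1, y = -3.
LHS = (x+y)² ≈ 16.0000
RHS = x² + y² ≈ 10.0000
Since 16.0000 ≠ 10.0000, the equation fails at this point, so it cannot hold for all real values of x and y for which both sides are defined.
The correct expansion is (x+y)² = x² + 2xy + y²; the cross term 2xy is missing.

Conclusion: No, this is NOT an identity.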